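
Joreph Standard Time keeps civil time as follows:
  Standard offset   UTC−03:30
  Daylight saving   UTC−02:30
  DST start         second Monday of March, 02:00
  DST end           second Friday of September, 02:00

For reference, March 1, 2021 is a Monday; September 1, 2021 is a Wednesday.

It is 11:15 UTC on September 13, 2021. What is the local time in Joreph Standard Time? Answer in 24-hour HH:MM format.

07:45

1 March 2021 is a Monday, so the first Monday is March 1 and the second is March 8.
1 September 2021 is a Wednesday, so the first Friday is September 3 and the second is September 10.
At the standard offset (UTC−03:30), 11:15 UTC − 3h30m = 07:45 Joreph Standard Time standard time.
Daylight saving runs 8 March – 10 September; the standard-time date in Joreph Standard Time, September 13, 2021, is outside that window, so Joreph Standard Time is on standard time at UTC−03:30.
11:15 UTC − 3h30m = 07:45 local.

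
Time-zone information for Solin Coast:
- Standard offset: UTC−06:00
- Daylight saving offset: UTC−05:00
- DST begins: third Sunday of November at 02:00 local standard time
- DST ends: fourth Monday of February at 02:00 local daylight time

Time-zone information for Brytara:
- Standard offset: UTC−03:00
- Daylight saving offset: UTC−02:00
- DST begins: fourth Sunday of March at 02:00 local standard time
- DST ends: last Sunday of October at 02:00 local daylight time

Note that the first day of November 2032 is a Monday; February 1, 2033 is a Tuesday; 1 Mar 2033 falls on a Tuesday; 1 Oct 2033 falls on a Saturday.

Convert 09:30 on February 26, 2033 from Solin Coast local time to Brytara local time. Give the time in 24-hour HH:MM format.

11:30

1 November 2032 is a Monday, so the first Sunday is November 7 and the third is November 21.
1 February 2033 is a Tuesday, so the first Monday is February 7 and the fourth is February 28.
February 26, 2033 falls between 21 November 2032 and 28 February 2033, so daylight saving is in effect and Solin Coast is at UTC−05:00.
09:30 Solin Coast + 5h = 14:30 UTC.
1 March 2033 is a Tuesday, so the first Sunday is March 6 and the fourth is March 27.
1 October 2033 is a Saturday, so Sundays fall on 2, 9, 16, 23, 30; the last is October 30.
At the standard offset (UTC−03:00), 14:30 UTC − 3h = 11:30 Brytara standard time.
The standard-time date in Brytara, February 26, 2033, does not fall between 27 March and 30 October, so daylight saving is not in effect and Brytara is at UTC−03:00.
14:30 UTC − 3h = 11:30 Brytara.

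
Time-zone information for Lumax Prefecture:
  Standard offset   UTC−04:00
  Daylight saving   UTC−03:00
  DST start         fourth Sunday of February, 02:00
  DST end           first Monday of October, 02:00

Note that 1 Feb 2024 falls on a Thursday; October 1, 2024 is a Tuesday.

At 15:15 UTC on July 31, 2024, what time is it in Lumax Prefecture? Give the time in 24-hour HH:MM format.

12:15

1 February 2024 is a Thursday, so the first Sunday is February 4 and the fourth is February 25.
1 October 2024 is a Tuesday, so the first Monday is October 7.
At the standard offset (UTC−04:00), 15:15 UTC − 4h = 11:15 Lumax Prefecture standard time.
The standard-time date in Lumax Prefecture, July 31, 2024, falls between 25 February and 7 October, so daylight saving is in effect and Lumax Prefecture is at UTC−03:00.
15:15 UTC − 3h = 12:15 local.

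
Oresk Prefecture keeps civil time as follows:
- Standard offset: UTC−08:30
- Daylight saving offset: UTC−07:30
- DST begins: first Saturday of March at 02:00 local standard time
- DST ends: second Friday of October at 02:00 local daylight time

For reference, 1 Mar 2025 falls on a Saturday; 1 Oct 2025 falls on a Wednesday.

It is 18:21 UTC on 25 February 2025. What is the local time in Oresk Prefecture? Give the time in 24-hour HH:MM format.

1 March 2025 is a Saturday, so the first Saturday is March 1.
1 October 2025 is a Wednesday, so the first Friday is October 3 and the second is October 10.
At the standard offset (UTC−08:30), 18:21 UTC − 8h30m = 09:51 Oresk Prefecture standard time.
Daylight saving runs 1 March – 10 October; the standard-time date in Oresk Prefecture, 25 February 2025, is outside that window, so Oresk Prefecture is on standard time at UTC−08:30.
18:21 UTC − 8h30m = 09:51 local.

09:51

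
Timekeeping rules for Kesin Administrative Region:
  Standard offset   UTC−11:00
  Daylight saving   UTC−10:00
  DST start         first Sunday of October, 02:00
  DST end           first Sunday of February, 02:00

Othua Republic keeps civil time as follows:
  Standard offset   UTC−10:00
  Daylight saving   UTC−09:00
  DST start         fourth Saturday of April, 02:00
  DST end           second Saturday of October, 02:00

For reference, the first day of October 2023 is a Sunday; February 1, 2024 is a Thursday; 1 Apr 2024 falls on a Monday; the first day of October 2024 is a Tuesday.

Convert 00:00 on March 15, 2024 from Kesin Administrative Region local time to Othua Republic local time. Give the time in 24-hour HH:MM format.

1 October 2023 is a Sunday, so the first Sunday is October 1.
1 February 2024 is a Thursday, so the first Sunday is February 4.
March 15, 2024 does not fall between 1 October 2023 and 4 February 2024, so daylight saving is not in effect and Kesin Administrative Region is at UTC−11:00.
00:00 Kesin Administrative Region + 11h = 11:00 UTC.
1 April 2024 is a Monday, so the first Saturday is April 6 and the fourth is April 27.
1 October 2024 is a Tuesday, so the first Saturday is October 5 and the second is October 12.
At the standard offset (UTC−10:00), 11:00 UTC − 10h = 01:00 Othua Republic standard time.
Daylight saving runs 27 April – 12 October; the standard-time date in Othua Republic, March 15, 2024, is outside that window, so Othua Republic is on standard time at UTC−10:00.
11:00 UTC − 10h = 01:00 Othua Republic.

01:00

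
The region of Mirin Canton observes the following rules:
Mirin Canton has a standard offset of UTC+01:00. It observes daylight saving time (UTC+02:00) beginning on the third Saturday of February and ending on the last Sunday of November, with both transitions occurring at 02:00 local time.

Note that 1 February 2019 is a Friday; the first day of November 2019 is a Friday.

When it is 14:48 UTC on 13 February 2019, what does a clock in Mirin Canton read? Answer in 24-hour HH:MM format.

1 February 2019 is a Friday, so the first Saturday is February 2 and the third is February 16.
1 November 2019 is a Friday, so Sundays fall on 3, 10, 17, 24; the last is November 24.
At the standard offset (UTC+01:00), 14:48 UTC + 1h = 15:48 Mirin Canton standard time.
The standard-time date in Mirin Canton, 13 February 2019, does not fall between 16 February and 24 November, so daylight saving is not in effect and Mirin Canton is at UTC+01:00.
14:48 UTC + 1h = 15:48 local.

15:48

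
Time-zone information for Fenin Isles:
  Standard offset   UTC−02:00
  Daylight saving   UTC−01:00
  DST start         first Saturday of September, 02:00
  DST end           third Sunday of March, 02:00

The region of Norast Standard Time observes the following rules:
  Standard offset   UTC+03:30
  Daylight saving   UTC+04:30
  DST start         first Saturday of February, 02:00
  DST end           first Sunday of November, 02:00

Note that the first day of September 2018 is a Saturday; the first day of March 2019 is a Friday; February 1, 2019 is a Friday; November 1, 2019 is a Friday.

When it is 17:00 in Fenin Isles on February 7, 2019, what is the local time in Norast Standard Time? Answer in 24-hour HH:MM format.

22:30

1 September 2018 is a Saturday, so the first Saturday is September 1.
1 March 2019 is a Friday, so the first Sunday is March 3 and the third is March 17.
February 7, 2019 lies within the daylight-saving period (1 September 2018 – 17 March 2019), so Fenin Isles is on daylight time, UTC−01:00.
17:00 Fenin Isles + 1h = 18:00 UTC.
1 February 2019 is a Friday, so the first Saturday is February 2.
1 November 2019 is a Friday, so the first Sunday is November 3.
At the standard offset (UTC+03:30), 18:00 UTC + 3h30m = 21:30 Norast Standard Time standard time.
The standard-time date in Norast Standard Time, February 7, 2019, falls between 2 February and 3 November, so daylight saving is in effect and Norast Standard Time is at UTC+04:30.
18:00 UTC + 4h30m = 22:30 Norast Standard Time.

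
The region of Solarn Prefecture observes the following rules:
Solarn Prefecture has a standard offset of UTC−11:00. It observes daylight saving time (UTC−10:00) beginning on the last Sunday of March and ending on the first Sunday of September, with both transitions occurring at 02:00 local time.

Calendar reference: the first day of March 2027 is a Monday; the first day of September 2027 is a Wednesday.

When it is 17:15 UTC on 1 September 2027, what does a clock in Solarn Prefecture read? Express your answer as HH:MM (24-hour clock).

1 March 2027 is a Monday, so Sundays fall on 7, 14, 21, 28; the last is March 28.
1 September 2027 is a Wednesday, so the first Sunday is September 5.
At the standard offset (UTC−11:00), 17:15 UTC − 11h = 06:15 Solarn Prefecture standard time.
The standard-time date in Solarn Prefecture, 1 September 2027, lies within the daylight-saving period (28 March – 5 September), so Solarn Prefecture is on daylight time, UTC−10:00.
17:15 UTC − 10h = 07:15 local.

07:15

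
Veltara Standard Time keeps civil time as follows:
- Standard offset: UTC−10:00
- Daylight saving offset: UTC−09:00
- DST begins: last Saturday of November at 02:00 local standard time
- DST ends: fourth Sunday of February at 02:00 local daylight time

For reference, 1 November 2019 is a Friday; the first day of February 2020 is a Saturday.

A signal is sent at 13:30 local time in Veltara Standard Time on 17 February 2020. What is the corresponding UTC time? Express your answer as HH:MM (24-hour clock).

1 November 2019 is a Friday, so Saturdays fall on 2, 9, 16, 23, 30; the last is November 30.
1 February 2020 is a Saturday, so the first Sunday is February 2 and the fourth is February 23.
17 February 2020 falls between 30 November 2019 and 23 February 2020, so daylight saving is in effect and Veltara Standard Time is at UTC−09:00.
13:30 local + 9h = 22:30 UTC.

22:30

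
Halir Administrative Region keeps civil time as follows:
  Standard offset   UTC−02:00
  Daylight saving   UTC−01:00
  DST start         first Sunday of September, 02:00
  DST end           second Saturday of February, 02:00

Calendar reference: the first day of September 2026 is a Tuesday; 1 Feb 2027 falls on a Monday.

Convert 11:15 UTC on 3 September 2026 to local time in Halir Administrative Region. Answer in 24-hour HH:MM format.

09:15

1 September 2026 is a Tuesday, so the first Sunday is September 6.
1 February 2027 is a Monday, so the first Saturday is February 6 and the second is February 13.
At the standard offset (UTC−02:00), 11:15 UTC − 2h = 09:15 Halir Administrative Region standard time.
The standard-time date in Halir Administrative Region, 3 September 2026, does not fall between 6 September 2026 and 13 February 2027, so daylight saving is not in effect and Halir Administrative Region is at UTC−02:00.
11:15 UTC − 2h = 09:15 local.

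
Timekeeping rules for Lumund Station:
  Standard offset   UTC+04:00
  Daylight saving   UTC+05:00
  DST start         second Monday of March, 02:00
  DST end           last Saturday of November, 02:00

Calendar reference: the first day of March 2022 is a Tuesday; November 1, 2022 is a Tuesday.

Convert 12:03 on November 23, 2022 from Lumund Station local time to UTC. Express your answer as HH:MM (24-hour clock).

07:03

1 March 2022 is a Tuesday, so the first Monday is March 7 and the second is March 14.
1 November 2022 is a Tuesday, so Saturdays fall on 5, 12, 19, 26; the last is November 26.
November 23, 2022 falls between 14 March and 26 November, so daylight saving is in effect and Lumund Station is at UTC+05:00.
12:03 local − 5h = 07:03 UTC.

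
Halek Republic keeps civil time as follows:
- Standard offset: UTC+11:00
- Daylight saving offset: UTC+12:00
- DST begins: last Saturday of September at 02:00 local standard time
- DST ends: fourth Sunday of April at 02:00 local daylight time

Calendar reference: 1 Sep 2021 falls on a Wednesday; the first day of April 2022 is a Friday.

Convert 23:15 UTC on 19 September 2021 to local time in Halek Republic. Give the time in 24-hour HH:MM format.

10:15

1 September 2021 is a Wednesday, so Saturdays fall on 4, 11, 18, 25; the last is September 25.
1 April 2022 is a Friday, so the first Sunday is April 3 and the fourth is April 24.
At the standard offset (UTC+11:00), 23:15 UTC + 11h = 10:15 Halek Republic standard time (rolling into the next day, 20 September 2021).
The standard-time date in Halek Republic, 20 September 2021, does not fall between 25 September 2021 and 24 April 2022, so daylight saving is not in effect and Halek Republic is at UTC+11:00.
23:15 UTC + 11h = 10:15 local (rolling into the next day, 20 September 2021).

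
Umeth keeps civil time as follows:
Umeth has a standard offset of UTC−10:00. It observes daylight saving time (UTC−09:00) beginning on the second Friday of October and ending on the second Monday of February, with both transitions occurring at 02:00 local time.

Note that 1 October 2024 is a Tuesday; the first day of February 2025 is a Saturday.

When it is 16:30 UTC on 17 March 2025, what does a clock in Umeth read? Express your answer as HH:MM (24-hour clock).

1 October 2024 is a Tuesday, so the first Friday is October 4 and the second is October 11.
1 February 2025 is a Saturday, so the first Monday is February 3 and the second is February 10.
At the standard offset (UTC−10:00), 16:30 UTC − 10h = 06:30 Umeth standard time.
The standard-time date in Umeth, 17 March 2025, does not fall between 11 October 2024 and 10 February 2025, so daylight saving is not in effect and Umeth is at UTC−10:00.
16:30 UTC − 10h = 06:30 local.

06:30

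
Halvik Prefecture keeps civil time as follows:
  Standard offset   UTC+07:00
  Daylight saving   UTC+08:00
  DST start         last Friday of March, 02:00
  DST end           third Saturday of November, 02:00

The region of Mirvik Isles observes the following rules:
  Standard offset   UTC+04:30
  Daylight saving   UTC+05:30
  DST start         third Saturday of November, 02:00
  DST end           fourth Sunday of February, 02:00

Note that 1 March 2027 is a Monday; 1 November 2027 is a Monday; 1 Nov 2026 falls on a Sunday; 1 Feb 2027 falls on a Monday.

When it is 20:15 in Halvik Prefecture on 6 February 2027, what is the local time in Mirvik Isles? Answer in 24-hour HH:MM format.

1 March 2027 is a Monday, so Fridays fall on 5, 12, 19, 26; the last is March 26.
1 November 2027 is a Monday, so the first Saturday is November 6 and the third is November 20.
6 February 2027 does not fall between 26 March and 20 November, so daylight saving is not in effect and Halvik Prefecture is at UTC+07:00.
20:15 Halvik Prefecture − 7h = 13:15 UTC.
1 November 2026 is a Sunday, so the first Saturday is November 7 and the third is November 21.
1 February 2027 is a Monday, so the first Sunday is February 7 and the fourth is February 28.
At the standard offset (UTC+04:30), 13:15 UTC + 4h30m = 17:45 Mirvik Isles standard time.
The standard-time date in Mirvik Isles, 6 February 2027, falls between 21 November 2026 and 28 February 2027, so daylight saving is in effect and Mirvik Isles is at UTC+05:30.
13:15 UTC + 5h30m = 18:45 Mirvik Isles.

18:45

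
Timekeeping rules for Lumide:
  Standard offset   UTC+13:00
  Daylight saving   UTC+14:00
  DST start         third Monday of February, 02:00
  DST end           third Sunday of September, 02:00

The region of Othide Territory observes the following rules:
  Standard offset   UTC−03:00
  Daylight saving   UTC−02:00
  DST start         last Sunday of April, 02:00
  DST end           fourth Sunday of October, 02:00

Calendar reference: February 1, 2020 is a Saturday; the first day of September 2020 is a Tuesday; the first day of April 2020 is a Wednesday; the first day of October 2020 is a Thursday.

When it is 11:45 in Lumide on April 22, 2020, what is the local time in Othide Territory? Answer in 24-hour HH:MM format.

1 February 2020 is a Saturday, so the first Monday is February 3 and the third is February 17.
1 September 2020 is a Tuesday, so the first Sunday is September 6 and the third is September 20.
April 22, 2020 falls between 17 February and 20 September, so daylight saving is in effect and Lumide is at UTC+14:00.
11:45 Lumide − 14h = 21:45 UTC (rolling into the previous day, 21 April 2020).
1 April 2020 is a Wednesday, so Sundays fall on 5, 12, 19, 26; the last is April 26.
1 October 2020 is a Thursday, so the first Sunday is October 4 and the fourth is October 25.
At the standard offset (UTC−03:00), 21:45 UTC − 3h = 18:45 Othide Territory standard time.
The standard-time date in Othide Territory, April 21, 2020, does not fall between 26 April and 25 October, so daylight saving is not in effect and Othide Territory is at UTC−03:00.
21:45 UTC − 3h = 18:45 Othide Territory.

18:45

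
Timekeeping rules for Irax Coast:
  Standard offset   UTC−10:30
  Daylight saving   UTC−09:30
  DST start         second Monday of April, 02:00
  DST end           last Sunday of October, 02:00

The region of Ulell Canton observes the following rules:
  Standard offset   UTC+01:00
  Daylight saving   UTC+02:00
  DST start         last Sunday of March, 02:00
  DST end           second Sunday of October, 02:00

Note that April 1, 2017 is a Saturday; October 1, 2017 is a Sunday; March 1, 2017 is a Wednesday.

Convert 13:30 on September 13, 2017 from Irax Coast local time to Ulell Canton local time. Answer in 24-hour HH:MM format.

1 April 2017 is a Saturday, so the first Monday is April 3 and the second is April 10.
1 October 2017 is a Sunday, so Sundays fall on 1, 8, 15, 22, 29; the last is October 29.
September 13, 2017 lies within the daylight-saving period (10 April – 29 October), so Irax Coast is on daylight time, UTC−09:30.
13:30 Irax Coast + 9h30m = 23:00 UTC.
1 March 2017 is a Wednesday, so Sundays fall on 5, 12, 19, 26; the last is March 26.
1 October 2017 is a Sunday, so the first Sunday is October 1 and the second is October 8.
At the standard offset (UTC+01:00), 23:00 UTC + 1h = 00:00 Ulell Canton standard time (rolling into the next day, 14 September 2017).
The standard-time date in Ulell Canton, September 14, 2017, falls between 26 March and 8 October, so daylight saving is in effect and Ulell Canton is at UTC+02:00.
23:00 UTC + 2h = 01:00 Ulell Canton (rolling into the next day, 14 September 2017).

01:00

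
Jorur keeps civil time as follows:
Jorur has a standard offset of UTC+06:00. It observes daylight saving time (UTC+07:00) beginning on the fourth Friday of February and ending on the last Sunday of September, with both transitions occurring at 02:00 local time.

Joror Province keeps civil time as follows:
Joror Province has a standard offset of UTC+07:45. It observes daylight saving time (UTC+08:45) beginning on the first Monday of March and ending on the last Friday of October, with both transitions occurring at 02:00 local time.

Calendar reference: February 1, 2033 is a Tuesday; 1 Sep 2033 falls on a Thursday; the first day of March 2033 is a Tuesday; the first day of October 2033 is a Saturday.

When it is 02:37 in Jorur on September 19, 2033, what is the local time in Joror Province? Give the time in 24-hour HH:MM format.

1 February 2033 is a Tuesday, so the first Friday is February 4 and the fourth is February 25.
1 September 2033 is a Thursday, so Sundays fall on 4, 11, 18, 25; the last is September 25.
September 19, 2033 lies within the daylight-saving period (25 February – 25 September), so Jorur is on daylight time, UTC+07:00.
02:37 Jorur − 7h = 19:37 UTC (rolling into the previous day, 18 September 2033).
1 March 2033 is a Tuesday, so the first Monday is March 7.
1 October 2033 is a Saturday, so Fridays fall on 7, 14, 21, 28; the last is October 28.
At the standard offset (UTC+07:45), 19:37 UTC + 7h45m = 03:22 Joror Province standard time (rolling into the next day, 19 September 2033).
Daylight saving runs 7 March – 28 October; the standard-time date in Joror Province, September 19, 2033, is inside that window, so Joror Province is at UTC+08:45.
19:37 UTC + 8h45m = 04:22 Joror Province (rolling into the next day, 19 September 2033).

04:22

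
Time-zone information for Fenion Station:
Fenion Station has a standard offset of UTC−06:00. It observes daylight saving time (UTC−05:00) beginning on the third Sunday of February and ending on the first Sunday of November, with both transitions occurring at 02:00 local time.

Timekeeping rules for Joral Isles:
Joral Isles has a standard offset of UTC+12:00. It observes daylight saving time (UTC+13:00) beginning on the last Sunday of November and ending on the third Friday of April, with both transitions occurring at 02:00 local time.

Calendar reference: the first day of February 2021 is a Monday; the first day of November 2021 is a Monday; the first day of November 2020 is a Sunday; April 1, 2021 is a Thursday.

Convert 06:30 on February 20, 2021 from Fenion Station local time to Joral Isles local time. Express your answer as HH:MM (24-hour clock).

1 February 2021 is a Monday, so the first Sunday is February 7 and the third is February 21.
1 November 2021 is a Monday, so the first Sunday is November 7.
Daylight saving runs 21 February – 7 November; February 20, 2021 is outside that window, so Fenion Station is on standard time at UTC−06:00.
06:30 Fenion Station + 6h = 12:30 UTC.
1 November 2020 is a Sunday, so Sundays fall on 1, 8, 15, 22, 29; the last is November 29.
1 April 2021 is a Thursday, so the first Friday is April 2 and the third is April 16.
At the standard offset (UTC+12:00), 12:30 UTC + 12h = 00:30 Joral Isles standard time (rolling into the next day, 21 February 2021).
The standard-time date in Joral Isles, February 21, 2021, falls between 29 November 2020 and 16 April 2021, so daylight saving is in effect and Joral Isles is at UTC+13:00.
12:30 UTC + 13h = 01:30 Joral Isles (rolling into the next day, 21 February 2021).

01:30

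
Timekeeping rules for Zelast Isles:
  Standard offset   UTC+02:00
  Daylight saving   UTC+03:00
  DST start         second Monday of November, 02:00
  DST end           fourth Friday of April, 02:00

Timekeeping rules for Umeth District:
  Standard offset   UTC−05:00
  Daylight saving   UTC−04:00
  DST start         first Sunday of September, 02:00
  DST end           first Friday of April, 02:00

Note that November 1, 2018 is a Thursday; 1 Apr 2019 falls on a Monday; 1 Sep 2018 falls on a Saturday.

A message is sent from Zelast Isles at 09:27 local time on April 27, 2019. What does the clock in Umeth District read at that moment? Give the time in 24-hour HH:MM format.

02:27

1 November 2018 is a Thursday, so the first Monday is November 5 and the second is November 12.
1 April 2019 is a Monday, so the first Friday is April 5 and the fourth is April 26.
April 27, 2019 is outside the daylight-saving period (12 November 2018 – 26 April 2019), so Zelast Isles is on standard time, UTC+02:00.
09:27 Zelast Isles − 2h = 07:27 UTC.
1 September 2018 is a Saturday, so the first Sunday is September 2.
1 April 2019 is a Monday, so the first Friday is April 5.
At the standard offset (UTC−05:00), 07:27 UTC − 5h = 02:27 Umeth District standard time.
Daylight saving runs 2 September 2018 – 5 April 2019; the standard-time date in Umeth District, April 27, 2019, is outside that window, so Umeth District is on standard time at UTC−05:00.
07:27 UTC − 5h = 02:27 Umeth District.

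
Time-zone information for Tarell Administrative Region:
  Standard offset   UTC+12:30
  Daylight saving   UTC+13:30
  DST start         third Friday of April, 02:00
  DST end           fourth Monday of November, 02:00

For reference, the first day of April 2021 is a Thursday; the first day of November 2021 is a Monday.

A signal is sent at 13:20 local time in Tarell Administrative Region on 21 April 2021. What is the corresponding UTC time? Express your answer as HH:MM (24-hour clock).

23:50

1 April 2021 is a Thursday, so the first Friday is April 2 and the third is April 16.
1 November 2021 is a Monday, so the first Monday is November 1 and the fourth is November 22.
Daylight saving runs 16 April – 22 November; 21 April 2021 is inside that window, so Tarell Administrative Region is at UTC+13:30.
13:20 local − 13h30m = 23:50 UTC (rolling into the previous day, 20 April 2021).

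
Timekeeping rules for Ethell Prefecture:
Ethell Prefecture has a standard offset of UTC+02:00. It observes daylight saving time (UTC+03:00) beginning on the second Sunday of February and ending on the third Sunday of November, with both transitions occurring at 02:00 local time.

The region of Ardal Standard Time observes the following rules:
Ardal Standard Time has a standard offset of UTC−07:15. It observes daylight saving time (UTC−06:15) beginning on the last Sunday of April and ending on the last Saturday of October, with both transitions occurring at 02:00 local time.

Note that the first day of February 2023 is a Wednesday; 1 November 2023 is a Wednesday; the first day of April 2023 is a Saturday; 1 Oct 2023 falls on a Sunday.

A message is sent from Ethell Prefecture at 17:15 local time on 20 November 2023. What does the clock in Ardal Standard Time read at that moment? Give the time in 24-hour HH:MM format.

08:00

1 February 2023 is a Wednesday, so the first Sunday is February 5 and the second is February 12.
1 November 2023 is a Wednesday, so the first Sunday is November 5 and the third is November 19.
20 November 2023 does not fall between 12 February and 19 November, so daylight saving is not in effect and Ethell Prefecture is at UTC+02:00.
17:15 Ethell Prefecture − 2h = 15:15 UTC.
1 April 2023 is a Saturday, so Sundays fall on 2, 9, 16, 23, 30; the last is April 30.
1 October 2023 is a Sunday, so Saturdays fall on 7, 14, 21, 28; the last is October 28.
At the standard offset (UTC−07:15), 15:15 UTC − 7h15m = 08:00 Ardal Standard Time standard time.
The standard-time date in Ardal Standard Time, 20 November 2023, does not fall between 30 April and 28 October, so daylight saving is not in effect and Ardal Standard Time is at UTC−07:15.
15:15 UTC − 7h15m = 08:00 Ardal Standard Time.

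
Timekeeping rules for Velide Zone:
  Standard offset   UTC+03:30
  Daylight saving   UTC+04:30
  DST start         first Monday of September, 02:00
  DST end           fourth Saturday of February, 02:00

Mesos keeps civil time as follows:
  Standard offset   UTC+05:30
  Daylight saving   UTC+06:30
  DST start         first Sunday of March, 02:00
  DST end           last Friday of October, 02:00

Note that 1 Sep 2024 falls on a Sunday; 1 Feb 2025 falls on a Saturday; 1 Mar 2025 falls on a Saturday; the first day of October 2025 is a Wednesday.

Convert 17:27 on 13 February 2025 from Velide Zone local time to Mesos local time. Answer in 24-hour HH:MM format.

18:27

1 September 2024 is a Sunday, so the first Monday is September 2.
1 February 2025 is a Saturday, so the first Saturday is February 1 and the fourth is February 22.
13 February 2025 falls between 2 September 2024 and 22 February 2025, so daylight saving is in effect and Velide Zone is at UTC+04:30.
17:27 Velide Zone − 4h30m = 12:57 UTC.
1 March 2025 is a Saturday, so the first Sunday is March 2.
1 October 2025 is a Wednesday, so Fridays fall on 3, 10, 17, 24, 31; the last is October 31.
At the standard offset (UTC+05:30), 12:57 UTC + 5h30m = 18:27 Mesos standard time.
Daylight saving runs 2 March – 31 October; the standard-time date in Mesos, 13 February 2025, is outside that window, so Mesos is on standard time at UTC+05:30.
12:57 UTC + 5h30m = 18:27 Mesos.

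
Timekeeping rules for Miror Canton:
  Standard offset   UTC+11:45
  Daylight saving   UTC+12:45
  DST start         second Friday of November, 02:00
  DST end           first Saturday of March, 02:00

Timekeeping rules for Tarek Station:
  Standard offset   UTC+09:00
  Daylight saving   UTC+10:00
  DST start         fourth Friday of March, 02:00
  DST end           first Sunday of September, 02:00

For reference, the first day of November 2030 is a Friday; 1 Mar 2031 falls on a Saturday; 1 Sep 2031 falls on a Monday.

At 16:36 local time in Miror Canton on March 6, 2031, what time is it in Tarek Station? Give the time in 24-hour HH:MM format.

13:51

1 November 2030 is a Friday, so the first Friday is November 1 and the second is November 8.
1 March 2031 is a Saturday, so the first Saturday is March 1.
Daylight saving runs 8 November 2030 – 1 March 2031; March 6, 2031 is outside that window, so Miror Canton is on standard time at UTC+11:45.
16:36 Miror Canton − 11h45m = 04:51 UTC.
1 March 2031 is a Saturday, so the first Friday is March 7 and the fourth is March 28.
1 September 2031 is a Monday, so the first Sunday is September 7.
At the standard offset (UTC+09:00), 04:51 UTC + 9h = 13:51 Tarek Station standard time.
The standard-time date in Tarek Station, March 6, 2031, is outside the daylight-saving period (28 March – 7 September), so Tarek Station is on standard time, UTC+09:00.
04:51 UTC + 9h = 13:51 Tarek Station.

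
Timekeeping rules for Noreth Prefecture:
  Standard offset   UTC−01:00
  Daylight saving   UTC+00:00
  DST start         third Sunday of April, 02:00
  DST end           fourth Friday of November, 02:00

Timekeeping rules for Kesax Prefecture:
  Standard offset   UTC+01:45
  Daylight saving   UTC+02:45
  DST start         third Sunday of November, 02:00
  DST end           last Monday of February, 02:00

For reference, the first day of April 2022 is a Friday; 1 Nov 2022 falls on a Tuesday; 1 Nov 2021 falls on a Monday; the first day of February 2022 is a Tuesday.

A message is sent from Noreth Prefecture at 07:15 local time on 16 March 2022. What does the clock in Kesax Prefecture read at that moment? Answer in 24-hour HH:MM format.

10:00

1 April 2022 is a Friday, so the first Sunday is April 3 and the third is April 17.
1 November 2022 is a Tuesday, so the first Friday is November 4 and the fourth is November 25.
16 March 2022 does not fall between 17 April and 25 November, so daylight saving is not in effect and Noreth Prefecture is at UTC−01:00.
07:15 Noreth Prefecture + 1h = 08:15 UTC.
1 November 2021 is a Monday, so the first Sunday is November 7 and the third is November 21.
1 February 2022 is a Tuesday, so Mondays fall on 7, 14, 21, 28; the last is February 28.
At the standard offset (UTC+01:45), 08:15 UTC + 1h45m = 10:00 Kesax Prefecture standard time.
The standard-time date in Kesax Prefecture, 16 March 2022, is outside the daylight-saving period (21 November 2021 – 28 February 2022), so Kesax Prefecture is on standard time, UTC+01:45.
08:15 UTC + 1h45m = 10:00 Kesax Prefecture.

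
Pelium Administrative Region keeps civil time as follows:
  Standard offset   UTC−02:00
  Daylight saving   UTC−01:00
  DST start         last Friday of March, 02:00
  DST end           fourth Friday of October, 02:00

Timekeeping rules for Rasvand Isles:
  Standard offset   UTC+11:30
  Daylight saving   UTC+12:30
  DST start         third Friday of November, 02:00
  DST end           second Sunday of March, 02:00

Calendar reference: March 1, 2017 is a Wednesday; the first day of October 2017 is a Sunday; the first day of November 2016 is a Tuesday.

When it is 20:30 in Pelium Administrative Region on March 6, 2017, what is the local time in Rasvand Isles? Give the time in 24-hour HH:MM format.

11:00

1 March 2017 is a Wednesday, so Fridays fall on 3, 10, 17, 24, 31; the last is March 31.
1 October 2017 is a Sunday, so the first Friday is October 6 and the fourth is October 27.
March 6, 2017 does not fall between 31 March and 27 October, so daylight saving is not in effect and Pelium Administrative Region is at UTC−02:00.
20:30 Pelium Administrative Region + 2h = 22:30 UTC.
1 November 2016 is a Tuesday, so the first Friday is November 4 and the third is November 18.
1 March 2017 is a Wednesday, so the first Sunday is March 5 and the second is March 12.
At the standard offset (UTC+11:30), 22:30 UTC + 11h30m = 10:00 Rasvand Isles standard time (rolling into the next day, 7 March 2017).
The standard-time date in Rasvand Isles, March 7, 2017, lies within the daylight-saving period (18 November 2016 – 12 March 2017), so Rasvand Isles is on daylight time, UTC+12:30.
22:30 UTC + 12h30m = 11:00 Rasvand Isles (rolling into the next day, 7 March 2017).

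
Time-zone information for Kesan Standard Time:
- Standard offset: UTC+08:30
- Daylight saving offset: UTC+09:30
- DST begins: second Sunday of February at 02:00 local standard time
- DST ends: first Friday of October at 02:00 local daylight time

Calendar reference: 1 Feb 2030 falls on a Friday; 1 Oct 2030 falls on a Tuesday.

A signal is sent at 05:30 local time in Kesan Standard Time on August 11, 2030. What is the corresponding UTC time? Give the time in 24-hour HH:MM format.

1 February 2030 is a Friday, so the first Sunday is February 3 and the second is February 10.
1 October 2030 is a Tuesday, so the first Friday is October 4.
August 11, 2030 lies within the daylight-saving period (10 February – 4 October), so Kesan Standard Time is on daylight time, UTC+09:30.
05:30 local − 9h30m = 20:00 UTC (rolling into the previous day, 10 August 2030).

20:00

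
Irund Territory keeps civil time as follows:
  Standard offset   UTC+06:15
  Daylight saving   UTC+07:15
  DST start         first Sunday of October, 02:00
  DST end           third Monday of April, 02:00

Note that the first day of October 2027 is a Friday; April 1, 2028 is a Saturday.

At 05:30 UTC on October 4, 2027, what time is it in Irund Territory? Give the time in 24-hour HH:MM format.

1 October 2027 is a Friday, so the first Sunday is October 3.
1 April 2028 is a Saturday, so the first Monday is April 3 and the third is April 17.
At the standard offset (UTC+06:15), 05:30 UTC + 6h15m = 11:45 Irund Territory standard time.
The standard-time date in Irund Territory, October 4, 2027, falls between 3 October 2027 and 17 April 2028, so daylight saving is in effect and Irund Territory is at UTC+07:15.
05:30 UTC + 7h15m = 12:45 local.

12:45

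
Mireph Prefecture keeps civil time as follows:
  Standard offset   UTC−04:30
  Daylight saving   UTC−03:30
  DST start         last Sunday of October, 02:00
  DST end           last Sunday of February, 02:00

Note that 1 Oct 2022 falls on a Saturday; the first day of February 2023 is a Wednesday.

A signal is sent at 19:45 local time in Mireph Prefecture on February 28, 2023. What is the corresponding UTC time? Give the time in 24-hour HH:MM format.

1 October 2022 is a Saturday, so Sundays fall on 2, 9, 16, 23, 30; the last is October 30.
1 February 2023 is a Wednesday, so Sundays fall on 5, 12, 19, 26; the last is February 26.
Daylight saving runs 30 October 2022 – 26 February 2023; February 28, 2023 is outside that window, so Mireph Prefecture is on standard time at UTC−04:30.
19:45 local + 4h30m = 00:15 UTC (rolling into the next day, 1 March 2023).

00:15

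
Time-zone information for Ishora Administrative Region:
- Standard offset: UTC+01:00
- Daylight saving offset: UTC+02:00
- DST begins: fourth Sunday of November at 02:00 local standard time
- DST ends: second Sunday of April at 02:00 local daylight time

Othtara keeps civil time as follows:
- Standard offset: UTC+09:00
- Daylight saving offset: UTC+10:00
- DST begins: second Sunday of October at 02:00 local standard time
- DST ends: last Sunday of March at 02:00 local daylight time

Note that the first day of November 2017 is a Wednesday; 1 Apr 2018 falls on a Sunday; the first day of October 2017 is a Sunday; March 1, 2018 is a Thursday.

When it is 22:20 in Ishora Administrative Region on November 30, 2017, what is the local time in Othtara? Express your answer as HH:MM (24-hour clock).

06:20

1 November 2017 is a Wednesday, so the first Sunday is November 5 and the fourth is November 26.
1 April 2018 is a Sunday, so the first Sunday is April 1 and the second is April 8.
November 30, 2017 lies within the daylight-saving period (26 November 2017 – 8 April 2018), so Ishora Administrative Region is on daylight time, UTC+02:00.
22:20 Ishora Administrative Region − 2h = 20:20 UTC.
1 October 2017 is a Sunday, so the first Sunday is October 1 and the second is October 8.
1 March 2018 is a Thursday, so Sundays fall on 4, 11, 18, 25; the last is March 25.
At the standard offset (UTC+09:00), 20:20 UTC + 9h = 05:20 Othtara standard time (rolling into the next day, 1 December 2017).
The standard-time date in Othtara, December 1, 2017, falls between 8 October 2017 and 25 March 2018, so daylight saving is in effect and Othtara is at UTC+10:00.
20:20 UTC + 10h = 06:20 Othtara (rolling into the next day, 1 December 2017).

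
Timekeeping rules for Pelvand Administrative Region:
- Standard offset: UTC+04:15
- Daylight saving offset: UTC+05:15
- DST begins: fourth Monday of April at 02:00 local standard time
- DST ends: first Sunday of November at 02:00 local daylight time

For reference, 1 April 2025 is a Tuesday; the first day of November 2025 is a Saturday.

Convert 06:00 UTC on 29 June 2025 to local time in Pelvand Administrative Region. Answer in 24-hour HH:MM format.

1 April 2025 is a Tuesday, so the first Monday is April 7 and the fourth is April 28.
1 November 2025 is a Saturday, so the first Sunday is November 2.
At the standard offset (UTC+04:15), 06:00 UTC + 4h15m = 10:15 Pelvand Administrative Region standard time.
The standard-time date in Pelvand Administrative Region, 29 June 2025, lies within the daylight-saving period (28 April – 2 November), so Pelvand Administrative Region is on daylight time, UTC+05:15.
06:00 UTC + 5h15m = 11:15 local.

11:15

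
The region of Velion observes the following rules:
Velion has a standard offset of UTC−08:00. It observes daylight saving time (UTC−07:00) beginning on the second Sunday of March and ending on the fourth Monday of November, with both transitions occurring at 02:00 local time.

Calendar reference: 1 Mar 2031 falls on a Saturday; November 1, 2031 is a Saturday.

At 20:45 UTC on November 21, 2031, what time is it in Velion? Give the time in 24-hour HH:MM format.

13:45

1 March 2031 is a Saturday, so the first Sunday is March 2 and the second is March 9.
1 November 2031 is a Saturday, so the first Monday is November 3 and the fourth is November 24.
At the standard offset (UTC−08:00), 20:45 UTC − 8h = 12:45 Velion standard time.
Daylight saving runs 9 March – 24 November; the standard-time date in Velion, November 21, 2031, is inside that window, so Velion is at UTC−07:00.
20:45 UTC − 7h = 13:45 local.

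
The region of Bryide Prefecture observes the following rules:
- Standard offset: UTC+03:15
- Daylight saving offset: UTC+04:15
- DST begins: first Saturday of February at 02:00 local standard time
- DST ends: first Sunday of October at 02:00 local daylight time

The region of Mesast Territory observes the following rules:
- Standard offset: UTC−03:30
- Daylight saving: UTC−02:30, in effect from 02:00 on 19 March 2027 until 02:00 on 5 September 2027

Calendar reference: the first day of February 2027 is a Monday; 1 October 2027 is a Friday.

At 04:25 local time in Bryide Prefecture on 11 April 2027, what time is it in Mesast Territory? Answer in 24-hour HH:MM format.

1 February 2027 is a Monday, so the first Saturday is February 6.
1 October 2027 is a Friday, so the first Sunday is October 3.
11 April 2027 falls between 6 February and 3 October, so daylight saving is in effect and Bryide Prefecture is at UTC+04:15.
04:25 Bryide Prefecture − 4h15m = 00:10 UTC.
At the standard offset (UTC−03:30), 00:10 UTC − 3h30m = 20:40 Mesast Territory standard time (rolling into the previous day, 10 April 2027).
Daylight saving runs 19 March – 5 September; the standard-time date in Mesast Territory, 10 April 2027, is inside that window, so Mesast Territory is at UTC−02:30.
00:10 UTC − 2h30m = 21:40 Mesast Territory (rolling into the previous day, 10 April 2027).

21:40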